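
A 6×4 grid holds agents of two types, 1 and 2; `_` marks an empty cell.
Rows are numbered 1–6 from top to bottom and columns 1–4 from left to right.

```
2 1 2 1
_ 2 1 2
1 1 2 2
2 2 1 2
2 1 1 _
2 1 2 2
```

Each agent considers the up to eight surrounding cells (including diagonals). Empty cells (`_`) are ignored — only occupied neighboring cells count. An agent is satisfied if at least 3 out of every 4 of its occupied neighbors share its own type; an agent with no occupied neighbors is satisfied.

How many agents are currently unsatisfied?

22

(1,1)2 1/2 not
(1,2)1 1/4 not
(1,3)2 2/5 not
(1,4)1 1/3 not
(2,2)2 3/7 not
(2,3)1 3/8 not
(2,4)2 3/5 not
(3,1)1 1/4 not
(3,2)1 3/7 not
(3,3)2 5/8 not
(3,4)2 3/5 not
(4,1)2 2/5 not
(4,2)2 3/8 not
(4,3)1 3/7 not
(4,4)2 2/4 not
(5,1)2 3/5 not
(5,2)1 3/8 not
(5,3)1 3/7 not
(6,1)2 1/3 not
(6,2)1 2/5 not
(6,3)2 1/4 not
(6,4)2 1/2 not
Unsatisfied: (1,1), (1,2), (1,3), (1,4), (2,2), (2,3), (2,4), (3,1), (3,2), (3,3), (3,4), (4,1), (4,2), (4,3), (4,4), (5,1), (5,2), (5,3), (6,1), (6,2), (6,3), (6,4) — 22 in total.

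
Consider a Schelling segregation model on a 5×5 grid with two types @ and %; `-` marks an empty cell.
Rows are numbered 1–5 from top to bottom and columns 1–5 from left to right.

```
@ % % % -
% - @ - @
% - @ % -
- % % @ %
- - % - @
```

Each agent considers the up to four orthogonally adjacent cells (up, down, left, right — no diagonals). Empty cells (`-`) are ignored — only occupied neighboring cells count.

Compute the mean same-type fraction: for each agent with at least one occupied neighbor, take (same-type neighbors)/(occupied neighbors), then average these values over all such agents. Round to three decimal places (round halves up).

(1,1)@ 0/2
(1,2)% 1/2
(1,3)% 2/3
(1,4)% 1/1
(2,1)% 1/2
(2,3)@ 1/2
(2,5)@ — no occupied neighbors
(3,1)% 1/1
(3,3)@ 1/3
(3,4)% 0/2
(4,2)% 1/1
(4,3)% 2/4
(4,4)@ 0/3
(4,5)% 0/2
(5,3)% 1/1
(5,5)@ 0/1
Sum over 15 agents: 0/2 + 1/2 + 2/3 + 1/1 + 1/2 + 1/2 + 1/1 + 1/3 + 0/2 + 1/1 + 2/4 + 0/3 + 0/2 + 1/1 + 0/1 = 7; mean = 7 ÷ 15 = 7/15 = 0.466666… → 0.467.

0.467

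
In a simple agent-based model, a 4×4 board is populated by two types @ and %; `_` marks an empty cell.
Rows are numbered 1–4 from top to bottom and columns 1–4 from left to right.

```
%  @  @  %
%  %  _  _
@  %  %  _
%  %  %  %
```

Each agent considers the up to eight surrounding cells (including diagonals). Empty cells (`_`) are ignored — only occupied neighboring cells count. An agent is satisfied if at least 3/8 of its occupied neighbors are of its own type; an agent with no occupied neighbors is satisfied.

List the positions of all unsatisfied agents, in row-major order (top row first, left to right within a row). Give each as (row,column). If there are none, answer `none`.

(1,1)% 2/3 ✓
(1,2)@ 1/4 ✗
(1,3)@ 1/3 ✗
(1,4)% 0/1 ✗
(2,1)% 3/5 ✓
(2,2)% 4/7 ✓
(3,1)@ 0/5 ✗
(3,2)% 6/7 ✓
(3,3)% 5/5 ✓
(4,1)% 2/3 ✓
(4,2)% 4/5 ✓
(4,3)% 4/4 ✓
(4,4)% 2/2 ✓

(1,2), (1,3), (1,4), (3,1)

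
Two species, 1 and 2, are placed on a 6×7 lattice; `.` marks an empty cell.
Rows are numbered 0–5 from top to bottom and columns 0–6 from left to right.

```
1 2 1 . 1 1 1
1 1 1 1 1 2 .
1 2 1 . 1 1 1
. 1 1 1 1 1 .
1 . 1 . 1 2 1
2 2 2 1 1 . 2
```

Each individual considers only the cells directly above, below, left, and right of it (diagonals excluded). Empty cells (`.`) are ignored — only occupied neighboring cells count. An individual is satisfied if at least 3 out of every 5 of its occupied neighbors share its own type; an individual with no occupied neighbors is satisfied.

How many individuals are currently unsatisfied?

16

(0,0)1 1/2 ✗
(0,1)2 0/3 ✗
(0,2)1 1/2 ✗
(0,4)1 2/2 ✓
(0,5)1 2/3 ✓
(0,6)1 1/1 ✓
(1,0)1 3/3 ✓
(1,1)1 2/4 ✗
(1,2)1 4/4 ✓
(1,3)1 2/2 ✓
(1,4)1 3/4 ✓
(1,5)2 0/3 ✗
(2,0)1 1/2 ✗
(2,1)2 0/4 ✗
(2,2)1 2/3 ✓
(2,4)1 3/3 ✓
(2,5)1 3/4 ✓
(2,6)1 1/1 ✓
(3,1)1 1/2 ✗
(3,2)1 4/4 ✓
(3,3)1 2/2 ✓
(3,4)1 4/4 ✓
(3,5)1 2/3 ✓
(4,0)1 0/1 ✗
(4,2)1 1/2 ✗
(4,4)1 2/3 ✓
(4,5)2 0/3 ✗
(4,6)1 0/2 ✗
(5,0)2 1/2 ✗
(5,1)2 2/2 ✓
(5,2)2 1/3 ✗
(5,3)1 1/2 ✗
(5,4)1 2/2 ✓
(5,6)2 0/1 ✗
Unsatisfied: (0,0), (0,1), (0,2), (1,1), (1,5), (2,0), (2,1), (3,1), (4,0), (4,2), (4,5), (4,6), (5,0), (5,2), (5,3), (5,6) — 16 in total.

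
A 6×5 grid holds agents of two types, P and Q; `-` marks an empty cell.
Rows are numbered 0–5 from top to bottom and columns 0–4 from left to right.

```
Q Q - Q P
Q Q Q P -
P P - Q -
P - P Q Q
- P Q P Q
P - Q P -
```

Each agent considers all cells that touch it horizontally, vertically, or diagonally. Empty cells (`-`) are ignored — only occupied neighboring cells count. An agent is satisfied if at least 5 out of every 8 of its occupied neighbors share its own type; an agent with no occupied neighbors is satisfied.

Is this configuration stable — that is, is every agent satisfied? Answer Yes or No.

No

Row 0: (0,0)Q 3/3 ✓ · (0,1)Q 4/4 ✓ · (0,3)Q 1/3 ✗ · (0,4)P 1/2 ✗
Row 1: (1,0)Q 3/5 ✗ · (1,1)Q 4/6 ✓ · (1,2)Q 4/6 ✓ · (1,3)P 1/4 ✗
Row 2: (2,0)P 2/4 ✗ · (2,1)P 3/6 ✗ · (2,3)Q 3/5 ✗
Row 3: (3,0)P 3/3 ✓ · (3,2)P 3/6 ✗ · (3,3)Q 4/6 ✓ · (3,4)Q 3/4 ✓
Row 4: (4,1)P 3/5 ✗ · (4,2)Q 2/6 ✗ · (4,3)P 2/7 ✗ · (4,4)Q 2/4 ✗
Row 5: (5,0)P 1/1 ✓ · (5,2)Q 1/4 ✗ · (5,3)P 1/4 ✗
For instance (0,3) has only 1/3 same-type neighbors, below 5/8.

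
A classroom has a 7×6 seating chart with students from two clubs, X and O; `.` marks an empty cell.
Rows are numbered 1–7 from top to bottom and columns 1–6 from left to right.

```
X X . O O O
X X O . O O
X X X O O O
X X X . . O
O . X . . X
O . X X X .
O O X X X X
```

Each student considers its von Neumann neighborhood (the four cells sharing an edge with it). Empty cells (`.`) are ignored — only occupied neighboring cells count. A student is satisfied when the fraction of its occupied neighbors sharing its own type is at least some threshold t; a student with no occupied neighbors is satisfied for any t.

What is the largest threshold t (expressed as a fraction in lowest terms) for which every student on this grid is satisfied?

Row 1: (1,1)X 2/2 · (1,2)X 2/2 · (1,4)O 1/1 · (1,5)O 3/3 · (1,6)O 2/2
Row 2: (2,1)X 3/3 · (2,2)X 3/4 · (2,3)O 0/2 · (2,5)O 3/3 · (2,6)O 3/3
Row 3: (3,1)X 3/3 · (3,2)X 4/4 · (3,3)X 2/4 · (3,4)O 1/2 · (3,5)O 3/3 · (3,6)O 3/3
Row 4: (4,1)X 2/3 · (4,2)X 3/3 · (4,3)X 3/3 · (4,6)O 1/2
Row 5: (5,1)O 1/2 · (5,3)X 2/2 · (5,6)X 0/1
Row 6: (6,1)O 2/2 · (6,3)X 3/3 · (6,4)X 3/3 · (6,5)X 2/2
Row 7: (7,1)O 2/2 · (7,2)O 1/2 · (7,3)X 2/3 · (7,4)X 3/3 · (7,5)X 3/3 · (7,6)X 1/1
The smallest same-type fraction is 0/2 at (2,3), which reduces to 0/1. Any threshold above that leaves this student unsatisfied.

0/1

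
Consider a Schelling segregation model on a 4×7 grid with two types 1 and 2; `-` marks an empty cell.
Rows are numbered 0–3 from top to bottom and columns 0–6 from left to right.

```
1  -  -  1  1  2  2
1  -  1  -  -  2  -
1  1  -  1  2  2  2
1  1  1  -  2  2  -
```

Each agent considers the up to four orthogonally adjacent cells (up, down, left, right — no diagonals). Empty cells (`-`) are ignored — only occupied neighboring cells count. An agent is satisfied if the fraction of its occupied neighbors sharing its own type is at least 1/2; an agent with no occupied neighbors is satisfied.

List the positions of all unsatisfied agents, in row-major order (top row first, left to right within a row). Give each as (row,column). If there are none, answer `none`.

(0,0)1 1/1 ok
(0,3)1 1/1 ok
(0,4)1 1/2 ok
(0,5)2 2/3 ok
(0,6)2 1/1 ok
(1,0)1 2/2 ok
(1,2)1 0/0 ok
(1,5)2 2/2 ok
(2,0)1 3/3 ok
(2,1)1 2/2 ok
(2,3)1 0/1 unhappy
(2,4)2 2/3 ok
(2,5)2 4/4 ok
(2,6)2 1/1 ok
(3,0)1 2/2 ok
(3,1)1 3/3 ok
(3,2)1 1/1 ok
(3,4)2 2/2 ok
(3,5)2 2/2 ok

(2,3)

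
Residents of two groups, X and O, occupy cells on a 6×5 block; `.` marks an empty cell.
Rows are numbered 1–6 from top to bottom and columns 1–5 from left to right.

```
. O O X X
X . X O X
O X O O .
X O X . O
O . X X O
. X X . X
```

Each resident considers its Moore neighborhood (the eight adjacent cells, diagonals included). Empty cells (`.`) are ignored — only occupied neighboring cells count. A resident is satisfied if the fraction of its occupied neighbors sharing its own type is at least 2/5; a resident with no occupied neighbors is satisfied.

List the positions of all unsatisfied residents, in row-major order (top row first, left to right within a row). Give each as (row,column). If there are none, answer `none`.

Row 1: (1,2)O 1/3 unhappy · (1,3)O 2/4 ok · (1,4)X 3/5 ok · (1,5)X 2/3 ok
Row 2: (2,1)X 1/3 unhappy · (2,3)X 2/7 unhappy · (2,4)O 3/7 ok · (2,5)X 2/4 ok
Row 3: (3,1)O 1/4 unhappy · (3,2)X 4/7 ok · (3,3)O 3/6 ok · (3,4)O 3/6 ok
Row 4: (4,1)X 1/4 unhappy · (4,2)O 3/7 ok · (4,3)X 3/6 ok · (4,5)O 2/3 ok
Row 5: (5,1)O 1/3 unhappy · (5,3)X 4/5 ok · (5,4)X 4/6 ok · (5,5)O 1/3 unhappy
Row 6: (6,2)X 2/3 ok · (6,3)X 3/3 ok · (6,5)X 1/2 ok

(1,2), (2,1), (2,3), (3,1), (4,1), (5,1), (5,5)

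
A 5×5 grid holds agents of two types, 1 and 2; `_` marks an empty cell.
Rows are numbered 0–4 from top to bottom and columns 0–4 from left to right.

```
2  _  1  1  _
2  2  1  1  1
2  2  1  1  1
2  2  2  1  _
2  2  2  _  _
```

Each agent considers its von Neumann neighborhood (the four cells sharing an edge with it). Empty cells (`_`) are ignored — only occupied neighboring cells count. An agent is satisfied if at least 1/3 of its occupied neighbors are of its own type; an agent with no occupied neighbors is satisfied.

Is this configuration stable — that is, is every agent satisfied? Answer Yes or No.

Yes

(0,0)2 1/1 satisfied
(0,2)1 2/2 satisfied
(0,3)1 2/2 satisfied
(1,0)2 3/3 satisfied
(1,1)2 2/3 satisfied
(1,2)1 3/4 satisfied
(1,3)1 4/4 satisfied
(1,4)1 2/2 satisfied
(2,0)2 3/3 satisfied
(2,1)2 3/4 satisfied
(2,2)1 2/4 satisfied
(2,3)1 4/4 satisfied
(2,4)1 2/2 satisfied
(3,0)2 3/3 satisfied
(3,1)2 4/4 satisfied
(3,2)2 2/4 satisfied
(3,3)1 1/2 satisfied
(4,0)2 2/2 satisfied
(4,1)2 3/3 satisfied
(4,2)2 2/2 satisfied
All meet the threshold, so the configuration is stable.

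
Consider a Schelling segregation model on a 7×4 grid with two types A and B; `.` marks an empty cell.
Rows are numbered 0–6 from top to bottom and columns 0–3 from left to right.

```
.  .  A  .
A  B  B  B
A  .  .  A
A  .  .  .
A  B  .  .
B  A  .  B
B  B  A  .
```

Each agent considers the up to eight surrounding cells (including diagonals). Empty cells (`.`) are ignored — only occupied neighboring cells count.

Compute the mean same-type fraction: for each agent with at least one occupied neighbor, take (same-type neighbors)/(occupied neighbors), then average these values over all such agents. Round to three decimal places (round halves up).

Row 0: (0,2)A 0/3
Row 1: (1,0)A 1/2 · (1,1)B 1/4 · (1,2)B 2/4 · (1,3)B 1/3
Row 2: (2,0)A 2/3 · (2,3)A 0/2
Row 3: (3,0)A 2/3
Row 4: (4,0)A 2/4 · (4,1)B 1/4
Row 5: (5,0)B 3/5 · (5,1)A 2/6 · (5,3)B 0/1
Row 6: (6,0)B 2/3 · (6,1)B 2/4 · (6,2)A 1/3
Sum over 16 agents: 0/3 + 1/2 + 1/4 + 2/4 + 1/3 + 2/3 + 0/2 + 2/3 + 2/4 + 1/4 + 3/5 + 2/6 + 0/1 + 2/3 + 2/4 + 1/3 = 61/10; mean = 61/10 ÷ 16 = 61/160 = 0.38125 → 0.381.

0.381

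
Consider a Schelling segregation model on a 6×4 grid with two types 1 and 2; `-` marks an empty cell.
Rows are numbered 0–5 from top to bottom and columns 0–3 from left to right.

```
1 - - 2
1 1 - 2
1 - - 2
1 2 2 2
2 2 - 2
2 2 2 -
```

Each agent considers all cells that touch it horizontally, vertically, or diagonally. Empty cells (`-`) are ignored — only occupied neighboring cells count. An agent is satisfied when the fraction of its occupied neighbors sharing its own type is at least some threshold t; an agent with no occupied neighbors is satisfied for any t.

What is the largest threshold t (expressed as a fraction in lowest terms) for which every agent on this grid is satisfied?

Row 0: (0,0)1 2/2 · (0,3)2 1/1
Row 1: (1,0)1 3/3 · (1,1)1 3/3 · (1,3)2 2/2
Row 2: (2,0)1 3/4 · (2,3)2 3/3
Row 3: (3,0)1 1/4 · (3,1)2 3/5 · (3,2)2 5/5 · (3,3)2 3/3
Row 4: (4,0)2 4/5 · (4,1)2 6/7 · (4,3)2 3/3
Row 5: (5,0)2 3/3 · (5,1)2 4/4 · (5,2)2 3/3
The smallest same-type fraction is 1/4 at (3,0), which reduces to 1/4. Any threshold above that leaves this agent unsatisfied.

1/4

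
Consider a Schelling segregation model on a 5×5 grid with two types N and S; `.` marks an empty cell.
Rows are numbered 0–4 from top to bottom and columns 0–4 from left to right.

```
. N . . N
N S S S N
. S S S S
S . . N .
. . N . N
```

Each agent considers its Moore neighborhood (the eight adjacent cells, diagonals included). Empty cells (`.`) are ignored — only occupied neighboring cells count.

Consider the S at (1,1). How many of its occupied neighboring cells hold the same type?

Occupied neighbors of (1,1): (0,1)=N, (1,0)=N, (1,2)=S, (2,1)=S, (2,2)=S.
Same type (S): 3 of 5.

3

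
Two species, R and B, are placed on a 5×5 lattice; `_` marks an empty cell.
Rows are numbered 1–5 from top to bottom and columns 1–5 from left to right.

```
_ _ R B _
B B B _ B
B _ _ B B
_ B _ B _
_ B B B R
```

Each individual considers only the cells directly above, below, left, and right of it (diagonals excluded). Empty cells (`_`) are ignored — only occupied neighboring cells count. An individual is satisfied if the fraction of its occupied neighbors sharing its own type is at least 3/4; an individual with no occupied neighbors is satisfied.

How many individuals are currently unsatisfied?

5

Row 1: (1,3)R 0/2 ✗ · (1,4)B 0/1 ✗
Row 2: (2,1)B 2/2 ✓ · (2,2)B 2/2 ✓ · (2,3)B 1/2 ✗ · (2,5)B 1/1 ✓
Row 3: (3,1)B 1/1 ✓ · (3,4)B 2/2 ✓ · (3,5)B 2/2 ✓
Row 4: (4,2)B 1/1 ✓ · (4,4)B 2/2 ✓
Row 5: (5,2)B 2/2 ✓ · (5,3)B 2/2 ✓ · (5,4)B 2/3 ✗ · (5,5)R 0/1 ✗
Unsatisfied: (1,3), (1,4), (2,3), (5,4), (5,5) — 5 in total.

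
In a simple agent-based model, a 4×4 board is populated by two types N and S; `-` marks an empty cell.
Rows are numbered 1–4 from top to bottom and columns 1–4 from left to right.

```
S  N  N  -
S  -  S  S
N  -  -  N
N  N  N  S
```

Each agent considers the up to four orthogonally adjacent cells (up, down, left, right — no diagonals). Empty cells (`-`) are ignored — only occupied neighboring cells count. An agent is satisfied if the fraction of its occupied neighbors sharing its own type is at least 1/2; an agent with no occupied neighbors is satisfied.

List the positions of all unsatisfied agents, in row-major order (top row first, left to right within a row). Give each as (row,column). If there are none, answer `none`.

(1,1)S 1/2 ✓
(1,2)N 1/2 ✓
(1,3)N 1/2 ✓
(2,1)S 1/2 ✓
(2,3)S 1/2 ✓
(2,4)S 1/2 ✓
(3,1)N 1/2 ✓
(3,4)N 0/2 ✗
(4,1)N 2/2 ✓
(4,2)N 2/2 ✓
(4,3)N 1/2 ✓
(4,4)S 0/2 ✗

(3,4), (4,4)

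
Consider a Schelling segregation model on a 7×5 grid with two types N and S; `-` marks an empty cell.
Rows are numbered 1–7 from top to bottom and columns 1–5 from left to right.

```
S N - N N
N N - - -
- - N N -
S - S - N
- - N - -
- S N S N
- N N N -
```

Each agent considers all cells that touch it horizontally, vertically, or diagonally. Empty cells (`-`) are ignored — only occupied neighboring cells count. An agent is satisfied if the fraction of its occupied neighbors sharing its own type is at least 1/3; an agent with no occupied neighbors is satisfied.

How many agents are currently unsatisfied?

5

Row 1: (1,1)S 0/3 ✗ · (1,2)N 2/3 ✓ · (1,4)N 1/1 ✓ · (1,5)N 1/1 ✓
Row 2: (2,1)N 2/3 ✓ · (2,2)N 3/4 ✓
Row 3: (3,3)N 2/3 ✓ · (3,4)N 2/3 ✓
Row 4: (4,1)S 0/0 ✓ · (4,3)S 0/3 ✗ · (4,5)N 1/1 ✓
Row 5: (5,3)N 1/4 ✗
Row 6: (6,2)S 0/4 ✗ · (6,3)N 4/6 ✓ · (6,4)S 0/5 ✗ · (6,5)N 1/2 ✓
Row 7: (7,2)N 2/3 ✓ · (7,3)N 3/5 ✓ · (7,4)N 3/4 ✓
Unsatisfied: (1,1), (4,3), (5,3), (6,2), (6,4) — 5 in total.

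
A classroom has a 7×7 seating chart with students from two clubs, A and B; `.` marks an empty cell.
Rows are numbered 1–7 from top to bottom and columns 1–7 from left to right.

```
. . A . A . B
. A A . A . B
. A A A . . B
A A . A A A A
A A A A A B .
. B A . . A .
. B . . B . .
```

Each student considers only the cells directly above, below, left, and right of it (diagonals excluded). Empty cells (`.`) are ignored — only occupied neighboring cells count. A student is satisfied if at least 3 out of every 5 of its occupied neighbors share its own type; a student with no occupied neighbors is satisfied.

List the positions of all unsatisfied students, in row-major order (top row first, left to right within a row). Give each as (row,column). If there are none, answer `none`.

Row 1: (1,3)A 1/1 ok · (1,5)A 1/1 ok · (1,7)B 1/1 ok
Row 2: (2,2)A 2/2 ok · (2,3)A 3/3 ok · (2,5)A 1/1 ok · (2,7)B 2/2 ok
Row 3: (3,2)A 3/3 ok · (3,3)A 3/3 ok · (3,4)A 2/2 ok · (3,7)B 1/2 unhappy
Row 4: (4,1)A 2/2 ok · (4,2)A 3/3 ok · (4,4)A 3/3 ok · (4,5)A 3/3 ok · (4,6)A 2/3 ok · (4,7)A 1/2 unhappy
Row 5: (5,1)A 2/2 ok · (5,2)A 3/4 ok · (5,3)A 3/3 ok · (5,4)A 3/3 ok · (5,5)A 2/3 ok · (5,6)B 0/3 unhappy
Row 6: (6,2)B 1/3 unhappy · (6,3)A 1/2 unhappy · (6,6)A 0/1 unhappy
Row 7: (7,2)B 1/1 ok · (7,5)B 0/0 ok

(3,7), (4,7), (5,6), (6,2), (6,3), (6,6)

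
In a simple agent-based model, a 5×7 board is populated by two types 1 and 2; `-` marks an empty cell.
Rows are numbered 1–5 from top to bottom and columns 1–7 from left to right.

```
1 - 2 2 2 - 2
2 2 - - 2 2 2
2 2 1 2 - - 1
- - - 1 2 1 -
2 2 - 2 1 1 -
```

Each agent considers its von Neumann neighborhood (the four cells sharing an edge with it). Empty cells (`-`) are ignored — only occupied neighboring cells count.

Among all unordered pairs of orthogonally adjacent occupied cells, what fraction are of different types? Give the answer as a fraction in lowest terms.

10/23

Scan each occupied cell's neighbors to the right and below so each pair is counted once.
From row 1: 1 unlike of 5 pairs (running 1/5).
From row 2: 1 unlike of 6 pairs (running 2/11).
From row 3: 3 unlike of 4 pairs (running 5/15).
From row 4: 4 unlike of 5 pairs (running 9/20).
From row 5: 1 unlike of 3 pairs (running 10/23).
Total adjacent occupied pairs: 23; unlike-type pairs: 10.
10/23 is already in lowest terms.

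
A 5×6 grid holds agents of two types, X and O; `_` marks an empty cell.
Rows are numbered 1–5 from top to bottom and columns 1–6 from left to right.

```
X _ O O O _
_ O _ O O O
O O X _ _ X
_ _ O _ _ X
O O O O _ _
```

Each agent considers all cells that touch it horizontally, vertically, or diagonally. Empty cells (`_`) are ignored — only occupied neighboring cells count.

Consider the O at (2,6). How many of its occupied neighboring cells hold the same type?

2

Occupied neighbors of (2,6): (1,5)=O, (2,5)=O, (3,6)=X.
Same type (O): 2 of 3.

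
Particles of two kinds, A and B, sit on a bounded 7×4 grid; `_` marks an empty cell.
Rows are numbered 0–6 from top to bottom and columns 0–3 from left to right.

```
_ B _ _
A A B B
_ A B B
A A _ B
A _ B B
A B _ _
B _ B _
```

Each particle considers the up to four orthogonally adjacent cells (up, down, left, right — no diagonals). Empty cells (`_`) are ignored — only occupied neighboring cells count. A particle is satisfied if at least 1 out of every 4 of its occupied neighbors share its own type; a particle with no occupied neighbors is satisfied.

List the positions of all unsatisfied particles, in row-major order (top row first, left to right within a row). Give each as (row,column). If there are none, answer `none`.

(0,1)B 0/1 ✗
(1,0)A 1/1 ✓
(1,1)A 2/4 ✓
(1,2)B 2/3 ✓
(1,3)B 2/2 ✓
(2,1)A 2/3 ✓
(2,2)B 2/3 ✓
(2,3)B 3/3 ✓
(3,0)A 2/2 ✓
(3,1)A 2/2 ✓
(3,3)B 2/2 ✓
(4,0)A 2/2 ✓
(4,2)B 1/1 ✓
(4,3)B 2/2 ✓
(5,0)A 1/3 ✓
(5,1)B 0/1 ✗
(6,0)B 0/1 ✗
(6,2)B 0/0 ✓

(0,1), (5,1), (6,0)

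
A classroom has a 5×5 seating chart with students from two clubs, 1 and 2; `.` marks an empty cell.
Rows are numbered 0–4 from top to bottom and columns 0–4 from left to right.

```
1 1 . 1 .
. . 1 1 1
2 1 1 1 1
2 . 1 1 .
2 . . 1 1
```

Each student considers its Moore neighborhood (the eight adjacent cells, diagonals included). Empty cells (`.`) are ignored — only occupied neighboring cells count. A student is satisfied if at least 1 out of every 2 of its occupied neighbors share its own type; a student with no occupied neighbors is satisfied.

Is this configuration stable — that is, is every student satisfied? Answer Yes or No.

Row 0: (0,0)1 1/1 ✓ · (0,1)1 2/2 ✓ · (0,3)1 3/3 ✓
Row 1: (1,2)1 6/6 ✓ · (1,3)1 6/6 ✓ · (1,4)1 4/4 ✓
Row 2: (2,0)2 1/2 ✓ · (2,1)1 3/5 ✓ · (2,2)1 6/6 ✓ · (2,3)1 7/7 ✓ · (2,4)1 4/4 ✓
Row 3: (3,0)2 2/3 ✓ · (3,2)1 5/5 ✓ · (3,3)1 6/6 ✓
Row 4: (4,0)2 1/1 ✓ · (4,3)1 3/3 ✓ · (4,4)1 2/2 ✓
All meet the threshold, so the configuration is stable.

Yes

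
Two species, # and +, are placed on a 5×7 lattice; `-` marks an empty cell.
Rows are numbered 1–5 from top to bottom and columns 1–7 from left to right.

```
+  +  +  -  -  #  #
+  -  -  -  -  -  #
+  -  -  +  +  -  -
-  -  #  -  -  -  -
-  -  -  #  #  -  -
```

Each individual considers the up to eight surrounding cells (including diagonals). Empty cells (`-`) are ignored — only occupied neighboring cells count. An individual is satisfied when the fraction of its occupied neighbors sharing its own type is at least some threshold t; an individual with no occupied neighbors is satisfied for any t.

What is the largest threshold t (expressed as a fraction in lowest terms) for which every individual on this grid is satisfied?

(1,1)+ 2/2
(1,2)+ 3/3
(1,3)+ 1/1
(1,6)# 2/2
(1,7)# 2/2
(2,1)+ 3/3
(2,7)# 2/2
(3,1)+ 1/1
(3,4)+ 1/2
(3,5)+ 1/1
(4,3)# 1/2
(5,4)# 2/2
(5,5)# 1/1
The smallest same-type fraction is 1/2 at (3,4), which reduces to 1/2. Any threshold above that leaves this individual unsatisfied.

1/2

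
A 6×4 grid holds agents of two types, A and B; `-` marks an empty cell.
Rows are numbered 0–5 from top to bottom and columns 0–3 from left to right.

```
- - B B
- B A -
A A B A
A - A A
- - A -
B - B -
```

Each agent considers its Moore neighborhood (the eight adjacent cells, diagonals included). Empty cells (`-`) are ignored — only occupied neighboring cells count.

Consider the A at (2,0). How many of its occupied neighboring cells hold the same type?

Occupied neighbors of (2,0): (1,1)=B, (2,1)=A, (3,0)=A.
Same type (A): 2 of 3.

2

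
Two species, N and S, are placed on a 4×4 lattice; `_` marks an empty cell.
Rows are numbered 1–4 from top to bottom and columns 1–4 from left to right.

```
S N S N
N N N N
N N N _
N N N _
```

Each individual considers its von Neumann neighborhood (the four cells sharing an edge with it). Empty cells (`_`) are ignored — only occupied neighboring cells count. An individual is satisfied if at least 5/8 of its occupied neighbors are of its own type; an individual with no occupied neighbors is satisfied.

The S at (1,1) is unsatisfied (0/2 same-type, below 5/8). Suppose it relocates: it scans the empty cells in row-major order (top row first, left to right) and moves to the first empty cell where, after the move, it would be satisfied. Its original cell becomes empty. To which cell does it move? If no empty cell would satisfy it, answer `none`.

Vacating (1,1). Empty cells in order:
  (3,4): 0/2 same-type → still unsatisfied.
  (4,4): 0/1 same-type → still unsatisfied.

none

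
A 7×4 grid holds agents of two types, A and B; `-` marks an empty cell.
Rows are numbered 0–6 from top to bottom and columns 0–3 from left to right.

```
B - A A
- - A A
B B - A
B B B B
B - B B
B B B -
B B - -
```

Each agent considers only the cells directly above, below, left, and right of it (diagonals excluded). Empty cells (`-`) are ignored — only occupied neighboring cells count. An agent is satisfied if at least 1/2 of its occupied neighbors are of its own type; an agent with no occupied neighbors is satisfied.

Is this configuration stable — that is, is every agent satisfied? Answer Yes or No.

Row 0: (0,0)B 0/0 ✓ · (0,2)A 2/2 ✓ · (0,3)A 2/2 ✓
Row 1: (1,2)A 2/2 ✓ · (1,3)A 3/3 ✓
Row 2: (2,0)B 2/2 ✓ · (2,1)B 2/2 ✓ · (2,3)A 1/2 ✓
Row 3: (3,0)B 3/3 ✓ · (3,1)B 3/3 ✓ · (3,2)B 3/3 ✓ · (3,3)B 2/3 ✓
Row 4: (4,0)B 2/2 ✓ · (4,2)B 3/3 ✓ · (4,3)B 2/2 ✓
Row 5: (5,0)B 3/3 ✓ · (5,1)B 3/3 ✓ · (5,2)B 2/2 ✓
Row 6: (6,0)B 2/2 ✓ · (6,1)B 2/2 ✓
All meet the threshold, so the configuration is stable.

Yes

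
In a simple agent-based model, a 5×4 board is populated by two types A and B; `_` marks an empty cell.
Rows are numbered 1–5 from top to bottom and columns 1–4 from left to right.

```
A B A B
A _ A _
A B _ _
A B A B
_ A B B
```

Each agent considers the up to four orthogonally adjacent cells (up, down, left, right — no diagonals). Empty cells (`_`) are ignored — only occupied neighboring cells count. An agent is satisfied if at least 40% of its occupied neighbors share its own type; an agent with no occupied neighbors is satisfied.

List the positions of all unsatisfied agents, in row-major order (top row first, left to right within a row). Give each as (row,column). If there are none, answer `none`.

(1,2), (1,3), (1,4), (4,2), (4,3), (5,2), (5,3)

(1,1)A 1/2 ✓
(1,2)B 0/2 ✗
(1,3)A 1/3 ✗
(1,4)B 0/1 ✗
(2,1)A 2/2 ✓
(2,3)A 1/1 ✓
(3,1)A 2/3 ✓
(3,2)B 1/2 ✓
(4,1)A 1/2 ✓
(4,2)B 1/4 ✗
(4,3)A 0/3 ✗
(4,4)B 1/2 ✓
(5,2)A 0/2 ✗
(5,3)B 1/3 ✗
(5,4)B 2/2 ✓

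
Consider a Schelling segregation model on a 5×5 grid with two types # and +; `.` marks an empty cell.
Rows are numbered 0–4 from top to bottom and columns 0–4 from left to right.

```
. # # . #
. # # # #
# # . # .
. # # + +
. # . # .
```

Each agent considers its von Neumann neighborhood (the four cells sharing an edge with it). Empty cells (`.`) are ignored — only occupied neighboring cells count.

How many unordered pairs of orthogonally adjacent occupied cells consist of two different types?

Scan each occupied cell's neighbors to the right and below so each pair is counted once.
From row 0: 0 unlike of 4 pairs (running 0/4).
From row 1: 0 unlike of 5 pairs (running 0/9).
From row 2: 1 unlike of 3 pairs (running 1/12).
From row 3: 2 unlike of 5 pairs (running 3/17).
Total adjacent occupied pairs: 17; unlike-type pairs: 3.

3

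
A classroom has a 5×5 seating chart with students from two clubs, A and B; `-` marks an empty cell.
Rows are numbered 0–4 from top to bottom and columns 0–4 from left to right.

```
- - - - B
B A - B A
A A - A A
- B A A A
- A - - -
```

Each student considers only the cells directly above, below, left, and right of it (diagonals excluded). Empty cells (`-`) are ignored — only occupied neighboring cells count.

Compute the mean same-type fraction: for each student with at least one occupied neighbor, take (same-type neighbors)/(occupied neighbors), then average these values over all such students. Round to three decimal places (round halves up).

Row 0: (0,4)B 0/1
Row 1: (1,0)B 0/2 · (1,1)A 1/2 · (1,3)B 0/2 · (1,4)A 1/3
Row 2: (2,0)A 1/2 · (2,1)A 2/3 · (2,3)A 2/3 · (2,4)A 3/3
Row 3: (3,1)B 0/3 · (3,2)A 1/2 · (3,3)A 3/3 · (3,4)A 2/2
Row 4: (4,1)A 0/1
Sum over 14 students: 0/1 + 0/2 + 1/2 + 0/2 + 1/3 + 1/2 + 2/3 + 2/3 + 3/3 + 0/3 + 1/2 + 3/3 + 2/2 + 0/1 = 37/6; mean = 37/6 ÷ 14 = 37/84 = 0.440476… → 0.440.

0.440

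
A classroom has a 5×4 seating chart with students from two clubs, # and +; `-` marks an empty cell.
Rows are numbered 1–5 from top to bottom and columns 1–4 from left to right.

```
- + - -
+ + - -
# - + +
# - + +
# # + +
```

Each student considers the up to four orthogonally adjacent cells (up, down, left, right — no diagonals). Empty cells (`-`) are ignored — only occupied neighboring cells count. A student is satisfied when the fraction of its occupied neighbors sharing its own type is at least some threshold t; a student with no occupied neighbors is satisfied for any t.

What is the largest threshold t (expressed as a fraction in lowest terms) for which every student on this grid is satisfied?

(1,2)+ 1/1
(2,1)+ 1/2
(2,2)+ 2/2
(3,1)# 1/2
(3,3)+ 2/2
(3,4)+ 2/2
(4,1)# 2/2
(4,3)+ 3/3
(4,4)+ 3/3
(5,1)# 2/2
(5,2)# 1/2
(5,3)+ 2/3
(5,4)+ 2/2
The smallest same-type fraction is 1/2 at (2,1), which reduces to 1/2. Any threshold above that leaves this student unsatisfied.

1/2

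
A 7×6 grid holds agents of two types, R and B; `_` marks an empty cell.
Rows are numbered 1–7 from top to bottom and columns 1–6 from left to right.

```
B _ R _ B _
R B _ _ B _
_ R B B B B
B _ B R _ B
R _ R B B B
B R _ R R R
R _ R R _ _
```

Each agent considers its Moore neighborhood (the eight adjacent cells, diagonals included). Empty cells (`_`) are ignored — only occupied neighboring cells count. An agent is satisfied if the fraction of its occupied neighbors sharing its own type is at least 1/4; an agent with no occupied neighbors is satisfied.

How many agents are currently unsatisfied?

5

Row 1: (1,1)B 1/2 satisfied · (1,3)R 0/1 not · (1,5)B 1/1 satisfied
Row 2: (2,1)R 1/3 satisfied · (2,2)B 2/5 satisfied · (2,5)B 4/4 satisfied
Row 3: (3,2)R 1/5 not · (3,3)B 3/5 satisfied · (3,4)B 4/5 satisfied · (3,5)B 4/5 satisfied · (3,6)B 3/3 satisfied
Row 4: (4,1)B 0/2 not · (4,3)B 3/6 satisfied · (4,4)R 1/7 not · (4,6)B 4/4 satisfied
Row 5: (5,1)R 1/3 satisfied · (5,3)R 3/5 satisfied · (5,4)B 2/6 satisfied · (5,5)B 3/7 satisfied · (5,6)B 2/4 satisfied
Row 6: (6,1)B 0/3 not · (6,2)R 4/5 satisfied · (6,4)R 4/6 satisfied · (6,5)R 3/6 satisfied · (6,6)R 1/3 satisfied
Row 7: (7,1)R 1/2 satisfied · (7,3)R 3/3 satisfied · (7,4)R 3/3 satisfied
Unsatisfied: (1,3), (3,2), (4,1), (4,4), (6,1) — 5 in total.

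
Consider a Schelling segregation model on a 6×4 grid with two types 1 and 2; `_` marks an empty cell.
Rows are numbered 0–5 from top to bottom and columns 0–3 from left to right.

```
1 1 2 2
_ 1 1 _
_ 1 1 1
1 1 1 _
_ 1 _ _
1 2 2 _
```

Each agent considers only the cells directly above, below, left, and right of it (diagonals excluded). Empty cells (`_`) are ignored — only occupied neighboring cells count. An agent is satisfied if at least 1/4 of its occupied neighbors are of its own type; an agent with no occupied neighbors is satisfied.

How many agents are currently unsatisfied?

Row 0: (0,0)1 1/1 satisfied · (0,1)1 2/3 satisfied · (0,2)2 1/3 satisfied · (0,3)2 1/1 satisfied
Row 1: (1,1)1 3/3 satisfied · (1,2)1 2/3 satisfied
Row 2: (2,1)1 3/3 satisfied · (2,2)1 4/4 satisfied · (2,3)1 1/1 satisfied
Row 3: (3,0)1 1/1 satisfied · (3,1)1 4/4 satisfied · (3,2)1 2/2 satisfied
Row 4: (4,1)1 1/2 satisfied
Row 5: (5,0)1 0/1 not · (5,1)2 1/3 satisfied · (5,2)2 1/1 satisfied
Unsatisfied: (5,0) — 1 in total.

1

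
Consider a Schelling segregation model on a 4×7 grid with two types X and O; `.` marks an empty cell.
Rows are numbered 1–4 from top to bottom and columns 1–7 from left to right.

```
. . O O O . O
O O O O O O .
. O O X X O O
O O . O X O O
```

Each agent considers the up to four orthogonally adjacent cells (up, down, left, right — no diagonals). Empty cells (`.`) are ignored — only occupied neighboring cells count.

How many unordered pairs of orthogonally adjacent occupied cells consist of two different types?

7

Scan each occupied cell's neighbors to the right and below so each pair is counted once.
From row 1: 0 unlike of 5 pairs (running 0/5).
From row 2: 2 unlike of 10 pairs (running 2/15).
From row 3: 3 unlike of 10 pairs (running 5/25).
From row 4: 2 unlike of 4 pairs (running 7/29).
Total adjacent occupied pairs: 29; unlike-type pairs: 7.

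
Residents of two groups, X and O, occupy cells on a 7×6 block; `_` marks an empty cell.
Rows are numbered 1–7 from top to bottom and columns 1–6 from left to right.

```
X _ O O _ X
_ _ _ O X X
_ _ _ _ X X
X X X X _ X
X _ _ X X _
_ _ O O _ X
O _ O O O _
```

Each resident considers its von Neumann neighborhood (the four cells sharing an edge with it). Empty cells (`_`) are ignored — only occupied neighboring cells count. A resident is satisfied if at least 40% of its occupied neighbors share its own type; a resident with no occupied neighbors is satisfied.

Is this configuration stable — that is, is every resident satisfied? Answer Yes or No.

Row 1: (1,1)X 0/0 satisfied · (1,3)O 1/1 satisfied · (1,4)O 2/2 satisfied · (1,6)X 1/1 satisfied
Row 2: (2,4)O 1/2 satisfied · (2,5)X 2/3 satisfied · (2,6)X 3/3 satisfied
Row 3: (3,5)X 2/2 satisfied · (3,6)X 3/3 satisfied
Row 4: (4,1)X 2/2 satisfied · (4,2)X 2/2 satisfied · (4,3)X 2/2 satisfied · (4,4)X 2/2 satisfied · (4,6)X 1/1 satisfied
Row 5: (5,1)X 1/1 satisfied · (5,4)X 2/3 satisfied · (5,5)X 1/1 satisfied
Row 6: (6,3)O 2/2 satisfied · (6,4)O 2/3 satisfied · (6,6)X 0/0 satisfied
Row 7: (7,1)O 0/0 satisfied · (7,3)O 2/2 satisfied · (7,4)O 3/3 satisfied · (7,5)O 1/1 satisfied
All meet the threshold, so the configuration is stable.

Yes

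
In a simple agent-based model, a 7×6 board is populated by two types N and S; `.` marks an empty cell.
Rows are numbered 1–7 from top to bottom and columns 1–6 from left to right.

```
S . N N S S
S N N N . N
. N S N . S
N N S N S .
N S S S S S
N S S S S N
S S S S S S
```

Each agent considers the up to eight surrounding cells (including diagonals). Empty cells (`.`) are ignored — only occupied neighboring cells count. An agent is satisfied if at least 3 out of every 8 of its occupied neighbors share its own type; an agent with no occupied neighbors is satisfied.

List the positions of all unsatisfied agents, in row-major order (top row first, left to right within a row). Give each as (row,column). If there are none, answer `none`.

Row 1: (1,1)S 1/2 ✓ · (1,3)N 4/4 ✓ · (1,4)N 3/4 ✓ · (1,5)S 1/4 ✗ · (1,6)S 1/2 ✓
Row 2: (2,1)S 1/3 ✗ · (2,2)N 3/6 ✓ · (2,3)N 6/7 ✓ · (2,4)N 4/6 ✓ · (2,6)N 0/3 ✗
Row 3: (3,2)N 4/7 ✓ · (3,3)S 1/8 ✗ · (3,4)N 3/6 ✓ · (3,6)S 1/2 ✓
Row 4: (4,1)N 3/4 ✓ · (4,2)N 3/7 ✓ · (4,3)S 4/8 ✓ · (4,4)N 1/7 ✗ · (4,5)S 4/6 ✓
Row 5: (5,1)N 3/5 ✓ · (5,2)S 4/8 ✓ · (5,3)S 6/8 ✓ · (5,4)S 7/8 ✓ · (5,5)S 5/7 ✓ · (5,6)S 3/4 ✓
Row 6: (6,1)N 1/5 ✗ · (6,2)S 6/8 ✓ · (6,3)S 8/8 ✓ · (6,4)S 8/8 ✓ · (6,5)S 7/8 ✓ · (6,6)N 0/5 ✗
Row 7: (7,1)S 2/3 ✓ · (7,2)S 4/5 ✓ · (7,3)S 5/5 ✓ · (7,4)S 5/5 ✓ · (7,5)S 4/5 ✓ · (7,6)S 2/3 ✓

(1,5), (2,1), (2,6), (3,3), (4,4), (6,1), (6,6)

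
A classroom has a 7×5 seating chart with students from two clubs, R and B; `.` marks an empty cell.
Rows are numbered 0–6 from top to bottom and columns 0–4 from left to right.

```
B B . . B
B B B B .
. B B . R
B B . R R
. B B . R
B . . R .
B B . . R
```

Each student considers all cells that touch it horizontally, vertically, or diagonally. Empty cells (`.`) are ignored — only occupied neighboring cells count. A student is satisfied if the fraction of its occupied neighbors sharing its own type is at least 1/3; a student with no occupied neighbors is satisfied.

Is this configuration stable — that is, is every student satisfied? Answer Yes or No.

(0,0)B 3/3 satisfied
(0,1)B 4/4 satisfied
(0,4)B 1/1 satisfied
(1,0)B 4/4 satisfied
(1,1)B 6/6 satisfied
(1,2)B 5/5 satisfied
(1,3)B 3/4 satisfied
(2,1)B 6/6 satisfied
(2,2)B 5/6 satisfied
(2,4)R 2/3 satisfied
(3,0)B 3/3 satisfied
(3,1)B 5/5 satisfied
(3,3)R 3/5 satisfied
(3,4)R 3/3 satisfied
(4,1)B 4/4 satisfied
(4,2)B 2/4 satisfied
(4,4)R 3/3 satisfied
(5,0)B 3/3 satisfied
(5,3)R 2/3 satisfied
(6,0)B 2/2 satisfied
(6,1)B 2/2 satisfied
(6,4)R 1/1 satisfied
All meet the threshold, so the configuration is stable.

Yes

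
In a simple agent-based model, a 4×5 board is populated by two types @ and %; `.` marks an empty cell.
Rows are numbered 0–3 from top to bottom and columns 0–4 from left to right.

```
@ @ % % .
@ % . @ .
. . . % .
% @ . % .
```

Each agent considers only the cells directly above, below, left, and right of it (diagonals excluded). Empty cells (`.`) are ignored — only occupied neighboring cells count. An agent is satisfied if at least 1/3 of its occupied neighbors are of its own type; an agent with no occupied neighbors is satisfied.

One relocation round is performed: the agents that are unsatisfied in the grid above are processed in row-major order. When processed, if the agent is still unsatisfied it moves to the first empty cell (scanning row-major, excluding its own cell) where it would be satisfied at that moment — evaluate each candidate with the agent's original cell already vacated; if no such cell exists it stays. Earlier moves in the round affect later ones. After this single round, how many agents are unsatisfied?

Initially unsatisfied (in order): (1,1), (1,3), (3,0), (3,1).
  (1,1) → (0,4).
  (1,3) → (1,1).
  (3,0) → (1,2).
  (3,1): now satisfied by earlier moves; stays.
Resulting grid:
@ @ % % %
@ @ % . .
. . . % .
. @ . % .
All satisfied now.

0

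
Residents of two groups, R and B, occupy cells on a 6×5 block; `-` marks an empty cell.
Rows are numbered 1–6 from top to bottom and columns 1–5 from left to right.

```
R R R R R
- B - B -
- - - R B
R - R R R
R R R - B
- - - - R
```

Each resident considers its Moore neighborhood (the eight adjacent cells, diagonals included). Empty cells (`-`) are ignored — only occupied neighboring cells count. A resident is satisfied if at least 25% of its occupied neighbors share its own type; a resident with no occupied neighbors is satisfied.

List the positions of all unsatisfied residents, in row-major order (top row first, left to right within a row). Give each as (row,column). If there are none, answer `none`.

(2,2), (2,4), (5,5), (6,5)

Row 1: (1,1)R 1/2 ok · (1,2)R 2/3 ok · (1,3)R 2/4 ok · (1,4)R 2/3 ok · (1,5)R 1/2 ok
Row 2: (2,2)B 0/3 unhappy · (2,4)B 1/5 unhappy
Row 3: (3,4)R 3/5 ok · (3,5)B 1/4 ok
Row 4: (4,1)R 2/2 ok · (4,3)R 4/4 ok · (4,4)R 4/6 ok · (4,5)R 2/4 ok
Row 5: (5,1)R 2/2 ok · (5,2)R 4/4 ok · (5,3)R 3/3 ok · (5,5)B 0/3 unhappy
Row 6: (6,5)R 0/1 unhappy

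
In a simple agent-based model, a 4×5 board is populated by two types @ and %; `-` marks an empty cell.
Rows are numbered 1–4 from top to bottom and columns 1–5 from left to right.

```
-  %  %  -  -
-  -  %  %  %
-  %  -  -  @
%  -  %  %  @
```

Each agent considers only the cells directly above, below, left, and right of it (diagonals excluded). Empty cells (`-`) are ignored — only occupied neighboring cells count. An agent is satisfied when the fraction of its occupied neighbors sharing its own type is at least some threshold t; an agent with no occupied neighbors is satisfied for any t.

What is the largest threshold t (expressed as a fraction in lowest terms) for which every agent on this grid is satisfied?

1/2

Row 1: (1,2)% 1/1 · (1,3)% 2/2
Row 2: (2,3)% 2/2 · (2,4)% 2/2 · (2,5)% 1/2
Row 3: (3,2)% — no occupied neighbors · (3,5)@ 1/2
Row 4: (4,1)% — no occupied neighbors · (4,3)% 1/1 · (4,4)% 1/2 · (4,5)@ 1/2
The smallest same-type fraction is 1/2 at (2,5), which reduces to 1/2. Any threshold above that leaves this agent unsatisfied.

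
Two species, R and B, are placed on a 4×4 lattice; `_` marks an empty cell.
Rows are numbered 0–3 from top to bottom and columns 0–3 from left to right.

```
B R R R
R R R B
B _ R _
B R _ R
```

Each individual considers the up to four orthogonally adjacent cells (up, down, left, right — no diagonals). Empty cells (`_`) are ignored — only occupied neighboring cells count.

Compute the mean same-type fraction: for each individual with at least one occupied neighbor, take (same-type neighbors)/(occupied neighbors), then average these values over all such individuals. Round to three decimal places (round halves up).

0.521

Row 0: (0,0)B 0/2 · (0,1)R 2/3 · (0,2)R 3/3 · (0,3)R 1/2
Row 1: (1,0)R 1/3 · (1,1)R 3/3 · (1,2)R 3/4 · (1,3)B 0/2
Row 2: (2,0)B 1/2 · (2,2)R 1/1
Row 3: (3,0)B 1/2 · (3,1)R 0/1 · (3,3)R — no occupied neighbors
Sum over 12 individuals: 0/2 + 2/3 + 3/3 + 1/2 + 1/3 + 3/3 + 3/4 + 0/2 + 1/2 + 1/1 + 1/2 + 0/1 = 25/4; mean = 25/4 ÷ 12 = 25/48 = 0.520833… → 0.521.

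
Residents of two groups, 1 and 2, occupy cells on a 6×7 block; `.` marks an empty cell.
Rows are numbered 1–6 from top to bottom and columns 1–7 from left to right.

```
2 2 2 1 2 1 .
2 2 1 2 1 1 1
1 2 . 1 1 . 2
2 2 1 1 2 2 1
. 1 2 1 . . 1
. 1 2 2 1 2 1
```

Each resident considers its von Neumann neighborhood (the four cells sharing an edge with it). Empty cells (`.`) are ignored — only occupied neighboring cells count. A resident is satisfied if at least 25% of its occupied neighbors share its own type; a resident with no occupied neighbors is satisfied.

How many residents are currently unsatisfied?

8

(1,1)2 2/2 satisfied
(1,2)2 3/3 satisfied
(1,3)2 1/3 satisfied
(1,4)1 0/3 not
(1,5)2 0/3 not
(1,6)1 1/2 satisfied
(2,1)2 2/3 satisfied
(2,2)2 3/4 satisfied
(2,3)1 0/3 not
(2,4)2 0/4 not
(2,5)1 2/4 satisfied
(2,6)1 3/3 satisfied
(2,7)1 1/2 satisfied
(3,1)1 0/3 not
(3,2)2 2/3 satisfied
(3,4)1 2/3 satisfied
(3,5)1 2/3 satisfied
(3,7)2 0/2 not
(4,1)2 1/2 satisfied
(4,2)2 2/4 satisfied
(4,3)1 1/3 satisfied
(4,4)1 3/4 satisfied
(4,5)2 1/3 satisfied
(4,6)2 1/2 satisfied
(4,7)1 1/3 satisfied
(5,2)1 1/3 satisfied
(5,3)2 1/4 satisfied
(5,4)1 1/3 satisfied
(5,7)1 2/2 satisfied
(6,2)1 1/2 satisfied
(6,3)2 2/3 satisfied
(6,4)2 1/3 satisfied
(6,5)1 0/2 not
(6,6)2 0/2 not
(6,7)1 1/2 satisfied
Unsatisfied: (1,4), (1,5), (2,3), (2,4), (3,1), (3,7), (6,5), (6,6) — 8 in total.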